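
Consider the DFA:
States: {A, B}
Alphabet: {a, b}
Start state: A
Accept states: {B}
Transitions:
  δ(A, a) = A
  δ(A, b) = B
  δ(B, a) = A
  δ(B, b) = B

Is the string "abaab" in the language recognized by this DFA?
Processing string "abaab":
  A --a--> A
  A --b--> B
  B --a--> A
  A --a--> A
  A --b--> B
Final state: B
Accept states: {B}
Yes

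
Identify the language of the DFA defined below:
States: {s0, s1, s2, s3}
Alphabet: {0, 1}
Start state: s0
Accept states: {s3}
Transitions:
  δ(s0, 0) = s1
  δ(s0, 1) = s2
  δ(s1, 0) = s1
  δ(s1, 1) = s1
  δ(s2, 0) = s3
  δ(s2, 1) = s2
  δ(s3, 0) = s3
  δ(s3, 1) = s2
Testing a few strings:
  '0000' → reject
  '001' → reject
  '0' → reject
  '1' → reject
State roles: s0=no input read; s1=started with 0 (dead); s2=started with 1, last symbol 1; s3=started with 1, last symbol 0
All binary strings that start with 1 and end with 0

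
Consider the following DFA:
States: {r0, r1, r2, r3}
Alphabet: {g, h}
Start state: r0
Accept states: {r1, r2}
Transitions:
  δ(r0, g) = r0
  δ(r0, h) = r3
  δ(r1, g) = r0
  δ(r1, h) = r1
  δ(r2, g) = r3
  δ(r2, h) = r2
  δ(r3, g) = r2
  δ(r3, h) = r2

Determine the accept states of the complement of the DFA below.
Complement accept states = All states \ Original accept states
= {r0, r1, r2, r3} \ {r1, r2}
{r0, r3}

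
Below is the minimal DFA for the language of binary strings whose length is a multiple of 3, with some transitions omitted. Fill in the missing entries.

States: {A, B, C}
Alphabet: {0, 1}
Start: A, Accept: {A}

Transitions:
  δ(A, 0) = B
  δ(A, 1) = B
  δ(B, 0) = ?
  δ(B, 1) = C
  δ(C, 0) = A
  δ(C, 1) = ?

From the language and accept set, identify what each state tracks — A: length ≡ 0 (mod 3); B: length ≡ 1 (mod 3); C: length ≡ 2 (mod 3).
Each missing δ(q, a) is the state matching the new tracked value after reading a.
δ(B, 0) = C; δ(C, 1) = A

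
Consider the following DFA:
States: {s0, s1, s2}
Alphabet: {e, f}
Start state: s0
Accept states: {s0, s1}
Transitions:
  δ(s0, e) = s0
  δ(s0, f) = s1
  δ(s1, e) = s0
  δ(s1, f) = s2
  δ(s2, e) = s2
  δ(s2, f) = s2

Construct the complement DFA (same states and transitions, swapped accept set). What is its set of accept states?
Complement accept states = All states \ Original accept states
= {s0, s1, s2} \ {s0, s1}
{s2}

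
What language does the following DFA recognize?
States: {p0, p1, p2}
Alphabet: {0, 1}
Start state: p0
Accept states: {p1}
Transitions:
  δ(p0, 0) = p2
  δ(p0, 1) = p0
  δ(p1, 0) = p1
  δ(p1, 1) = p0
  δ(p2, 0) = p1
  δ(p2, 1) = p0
Testing a few strings:
  '10' → reject
  '01' → reject
  '00' → accept
  '1' → reject
State roles: p0=last symbol not 0; p1=two trailing 0's; p2=one trailing 0
All binary strings ending with 00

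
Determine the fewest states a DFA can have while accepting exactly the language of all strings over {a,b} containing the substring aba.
By Myhill–Nerode, count the distinguishable equivalence classes: 4 classes — one per longest suffix of the input that is a prefix of 'aba' (lengths 0 through 2), plus an absorbing 'already seen aba' class.
4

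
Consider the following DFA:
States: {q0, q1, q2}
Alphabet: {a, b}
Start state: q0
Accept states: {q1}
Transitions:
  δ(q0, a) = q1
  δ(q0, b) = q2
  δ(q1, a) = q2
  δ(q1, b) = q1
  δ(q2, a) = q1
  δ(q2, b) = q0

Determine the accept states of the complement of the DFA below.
Complement accept states = All states \ Original accept states
= {q0, q1, q2} \ {q1}
{q0, q2}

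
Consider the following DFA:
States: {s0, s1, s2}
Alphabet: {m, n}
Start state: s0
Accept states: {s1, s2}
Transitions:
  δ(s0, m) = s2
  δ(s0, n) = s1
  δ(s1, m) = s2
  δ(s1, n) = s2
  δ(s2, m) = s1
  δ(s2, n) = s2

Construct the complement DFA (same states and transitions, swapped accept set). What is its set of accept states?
Complement accept states = All states \ Original accept states
= {s0, s1, s2} \ {s1, s2}
{s0}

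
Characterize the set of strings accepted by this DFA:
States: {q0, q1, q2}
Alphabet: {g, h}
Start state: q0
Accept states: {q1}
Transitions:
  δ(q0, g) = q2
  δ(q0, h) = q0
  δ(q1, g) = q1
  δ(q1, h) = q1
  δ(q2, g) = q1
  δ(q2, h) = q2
Testing a few strings:
  'gg' → accept
  'h' → reject
  'hghh' → reject
  'hh' → reject
State roles: q0=zero g's seen; q1=≥ two g's seen; q2=one g seen
All strings over {g,h} containing at least two g's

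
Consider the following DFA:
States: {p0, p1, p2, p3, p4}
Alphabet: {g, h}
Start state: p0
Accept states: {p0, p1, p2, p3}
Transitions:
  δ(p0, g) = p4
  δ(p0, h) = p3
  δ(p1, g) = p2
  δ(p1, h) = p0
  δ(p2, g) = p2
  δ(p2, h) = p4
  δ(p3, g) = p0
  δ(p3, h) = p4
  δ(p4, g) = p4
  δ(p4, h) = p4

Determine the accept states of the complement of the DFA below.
Complement accept states = All states \ Original accept states
= {p0, p1, p2, p3, p4} \ {p0, p1, p2, p3}
{p4}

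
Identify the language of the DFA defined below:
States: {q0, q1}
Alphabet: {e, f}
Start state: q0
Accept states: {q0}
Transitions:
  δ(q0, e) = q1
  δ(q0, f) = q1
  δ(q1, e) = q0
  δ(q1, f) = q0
Testing a few strings:
  'f' → reject
  'ef' → accept
  'fef' → reject
  'ff' → accept
State roles: q0=even length so far; q1=odd length so far
All strings over {e,f} of even length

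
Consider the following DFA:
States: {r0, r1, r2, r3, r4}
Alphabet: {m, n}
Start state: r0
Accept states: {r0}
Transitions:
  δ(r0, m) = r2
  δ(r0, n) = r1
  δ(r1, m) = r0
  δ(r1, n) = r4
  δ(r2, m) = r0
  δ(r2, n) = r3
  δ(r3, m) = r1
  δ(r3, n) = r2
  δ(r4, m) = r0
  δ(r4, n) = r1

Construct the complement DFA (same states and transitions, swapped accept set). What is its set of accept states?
Complement accept states = All states \ Original accept states
= {r0, r1, r2, r3, r4} \ {r0}
{r1, r2, r3, r4}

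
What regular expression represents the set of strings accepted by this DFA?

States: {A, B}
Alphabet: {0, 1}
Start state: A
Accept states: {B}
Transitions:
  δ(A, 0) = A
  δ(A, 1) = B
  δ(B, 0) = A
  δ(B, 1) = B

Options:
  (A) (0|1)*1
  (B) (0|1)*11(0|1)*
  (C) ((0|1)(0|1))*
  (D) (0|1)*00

Check each option against the DFA on short strings; one disagreement eliminates an option:
  (A) (0|1)*1: agrees with the DFA on every string of length ≤ 6
  (B) (0|1)*11(0|1)*: on '1' the DFA goes A → B and accepts (B ∈ Accept), but the regex does not match it → eliminate
  (C) ((0|1)(0|1))*: on ε the DFA stays in A and rejects (A ∉ Accept), but the regex matches it → eliminate
  (D) (0|1)*00: on '1' the DFA goes A → B and accepts (B ∈ Accept), but the regex does not match it → eliminate
Only (A) is consistent with the DFA.
(A) (0|1)*1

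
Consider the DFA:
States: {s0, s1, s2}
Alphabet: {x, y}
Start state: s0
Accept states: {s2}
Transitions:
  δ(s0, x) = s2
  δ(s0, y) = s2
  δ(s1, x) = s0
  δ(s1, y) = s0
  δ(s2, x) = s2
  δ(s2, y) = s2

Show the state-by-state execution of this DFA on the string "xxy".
read 'x': s0 → s2
  read 'x': s2 → s2
  read 'y': s2 → s2
s0 -> s2 -> s2 -> s2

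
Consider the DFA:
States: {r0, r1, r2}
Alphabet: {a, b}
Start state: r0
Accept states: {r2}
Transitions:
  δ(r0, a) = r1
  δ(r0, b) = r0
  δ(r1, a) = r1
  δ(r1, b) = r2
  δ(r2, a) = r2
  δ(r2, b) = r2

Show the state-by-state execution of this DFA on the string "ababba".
read 'a': r0 → r1
  read 'b': r1 → r2
  read 'a': r2 → r2
  read 'b': r2 → r2
  read 'b': r2 → r2
  read 'a': r2 → r2
r0 -> r1 -> r2 -> r2 -> r2 -> r2 -> r2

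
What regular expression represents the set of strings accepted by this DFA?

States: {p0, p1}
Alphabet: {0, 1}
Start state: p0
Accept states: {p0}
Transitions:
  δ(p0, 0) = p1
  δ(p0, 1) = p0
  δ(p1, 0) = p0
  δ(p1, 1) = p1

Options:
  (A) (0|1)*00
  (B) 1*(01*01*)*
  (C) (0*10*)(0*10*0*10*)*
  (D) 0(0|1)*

Check each option against the DFA on short strings; one disagreement eliminates an option:
  (A) (0|1)*00: on ε the DFA stays in p0 and accepts (p0 ∈ Accept), but the regex does not match it → eliminate
  (B) 1*(01*01*)*: agrees with the DFA on every string of length ≤ 6
  (C) (0*10*)(0*10*0*10*)*: on ε the DFA stays in p0 and accepts (p0 ∈ Accept), but the regex does not match it → eliminate
  (D) 0(0|1)*: on ε the DFA stays in p0 and accepts (p0 ∈ Accept), but the regex does not match it → eliminate
Only (B) is consistent with the DFA.
(B) 1*(01*01*)*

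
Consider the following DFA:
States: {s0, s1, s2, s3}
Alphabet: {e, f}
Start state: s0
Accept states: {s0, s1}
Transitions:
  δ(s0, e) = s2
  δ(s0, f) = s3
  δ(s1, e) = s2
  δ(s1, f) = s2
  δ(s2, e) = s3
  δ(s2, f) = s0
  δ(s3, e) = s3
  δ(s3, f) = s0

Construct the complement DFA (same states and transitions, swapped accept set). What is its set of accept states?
Complement accept states = All states \ Original accept states
= {s0, s1, s2, s3} \ {s0, s1}
{s2, s3}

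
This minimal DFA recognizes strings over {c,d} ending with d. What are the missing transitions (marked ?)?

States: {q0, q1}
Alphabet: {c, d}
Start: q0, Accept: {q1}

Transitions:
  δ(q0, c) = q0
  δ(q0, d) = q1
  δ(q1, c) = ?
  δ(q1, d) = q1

From the language and accept set, identify what each state tracks — q0: last symbol not d; q1: last symbol is d.
Each missing δ(q, a) is the state matching the new tracked value after reading a.
δ(q1, c) = q0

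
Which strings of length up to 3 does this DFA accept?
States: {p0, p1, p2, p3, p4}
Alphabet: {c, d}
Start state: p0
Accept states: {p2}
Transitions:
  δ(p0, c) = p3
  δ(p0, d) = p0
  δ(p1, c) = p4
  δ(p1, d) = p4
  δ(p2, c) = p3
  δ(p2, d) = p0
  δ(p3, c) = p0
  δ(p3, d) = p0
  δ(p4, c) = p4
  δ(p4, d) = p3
None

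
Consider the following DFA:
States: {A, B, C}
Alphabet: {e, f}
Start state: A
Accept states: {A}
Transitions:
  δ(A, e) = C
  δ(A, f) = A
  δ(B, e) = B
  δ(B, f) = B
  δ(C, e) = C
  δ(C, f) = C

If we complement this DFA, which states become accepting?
Complement accept states = All states \ Original accept states
= {A, B, C} \ {A}
{B, C}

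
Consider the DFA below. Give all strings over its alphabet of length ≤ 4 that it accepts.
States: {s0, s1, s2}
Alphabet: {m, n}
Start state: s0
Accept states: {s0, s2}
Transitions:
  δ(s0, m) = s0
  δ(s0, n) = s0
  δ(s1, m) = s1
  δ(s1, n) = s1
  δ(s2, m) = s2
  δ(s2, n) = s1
ε, m, n, mm, mn, nm, nn, mmm, mmn, mnm, mnn, nmm, nmn, nnm, nnn, mmmm, mmmn, mmnm, mmnn, mnmm, mnmn, mnnm, mnnn, nmmm, nmmn, nmnm, nmnn, nnmm, nnmn, nnnm, nnnn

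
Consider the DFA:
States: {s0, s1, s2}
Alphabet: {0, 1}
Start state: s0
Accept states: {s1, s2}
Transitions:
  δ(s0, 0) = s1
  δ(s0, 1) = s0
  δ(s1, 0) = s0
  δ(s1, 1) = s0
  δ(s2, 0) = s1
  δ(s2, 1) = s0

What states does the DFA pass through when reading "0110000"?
read '0': s0 → s1
  read '1': s1 → s0
  read '1': s0 → s0
  read '0': s0 → s1
  read '0': s1 → s0
  read '0': s0 → s1
  read '0': s1 → s0
s0 -> s1 -> s0 -> s0 -> s1 -> s0 -> s1 -> s0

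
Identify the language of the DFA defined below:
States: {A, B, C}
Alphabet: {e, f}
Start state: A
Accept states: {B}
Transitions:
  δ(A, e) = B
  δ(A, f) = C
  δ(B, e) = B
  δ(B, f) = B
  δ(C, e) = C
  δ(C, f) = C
Testing a few strings:
  'e' → accept
  'fee' → reject
  'ef' → accept
  'f' → reject
State roles: A=no input read; B=started with e; C=started with f (dead)
All strings over {e,f} starting with e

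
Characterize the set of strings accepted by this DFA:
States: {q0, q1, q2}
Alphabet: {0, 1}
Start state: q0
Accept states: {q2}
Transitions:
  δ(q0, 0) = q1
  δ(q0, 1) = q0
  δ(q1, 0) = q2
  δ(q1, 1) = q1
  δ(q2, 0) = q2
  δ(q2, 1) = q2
Testing a few strings:
  '010' → accept
  '1' → reject
  '001' → accept
  '01' → reject
State roles: q0=zero 0's seen; q1=one 0 seen; q2=≥ two 0's seen
All binary strings containing at least two 0's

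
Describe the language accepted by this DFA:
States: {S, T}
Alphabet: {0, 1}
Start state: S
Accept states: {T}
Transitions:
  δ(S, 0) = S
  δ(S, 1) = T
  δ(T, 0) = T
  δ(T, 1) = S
Testing a few strings:
  '0' → reject
  '001' → accept
  '100' → accept
  '01' → accept
State roles: S=even number of 1's so far; T=odd number of 1's so far
All binary strings with an odd number of 1's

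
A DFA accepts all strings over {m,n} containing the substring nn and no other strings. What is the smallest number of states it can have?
By Myhill–Nerode, count the distinguishable equivalence classes: three classes — no progress / one trailing n / nn seen.
3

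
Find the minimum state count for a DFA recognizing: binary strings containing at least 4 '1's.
By Myhill–Nerode, count the distinguishable equivalence classes: 5 classes — having seen 0, 1, …, 3, or ≥4 copies of '1'; any two classes i < j (j ≤ 4) are distinguished by the string 1^(4−j), which takes class j to 4 copies (accepted) but leaves class i below 4 (rejected).
5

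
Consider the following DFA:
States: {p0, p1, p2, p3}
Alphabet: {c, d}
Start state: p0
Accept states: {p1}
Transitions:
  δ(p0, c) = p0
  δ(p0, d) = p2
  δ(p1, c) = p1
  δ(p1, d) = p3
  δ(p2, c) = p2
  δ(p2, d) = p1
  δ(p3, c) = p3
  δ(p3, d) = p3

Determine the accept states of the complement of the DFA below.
Complement accept states = All states \ Original accept states
= {p0, p1, p2, p3} \ {p1}
{p0, p2, p3}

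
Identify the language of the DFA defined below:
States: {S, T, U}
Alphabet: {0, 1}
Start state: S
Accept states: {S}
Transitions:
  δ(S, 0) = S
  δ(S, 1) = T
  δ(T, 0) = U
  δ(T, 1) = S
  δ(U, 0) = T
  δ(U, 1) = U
Testing a few strings:
  '1011' → reject
  '0000' → accept
  '010' → reject
  '0' → accept
State roles: S=value ≡ 0 (mod 3); T=value ≡ 1 (mod 3); U=value ≡ 2 (mod 3)
All binary strings representing a multiple of 3 (read in base 2; leading zeros allowed and ε counts as 0)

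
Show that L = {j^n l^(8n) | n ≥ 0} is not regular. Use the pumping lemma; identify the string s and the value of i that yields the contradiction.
Assume L is regular with pumping length p. Idea: pumping the j-block breaks the 1:8 ratio.
Choose s = j^p l^(8p) (length 9p ≥ p). By the pumping lemma, s = xyz with |xy| ≤ p, |y| > 0, so y = j^k with k ≥ 1. Then xy²z = j^(p+k) l^(8p). For this to be in L we would need 8p = 8(p+k), i.e. 8k = 0, contradicting k ≥ 1. So xy²z ∉ L.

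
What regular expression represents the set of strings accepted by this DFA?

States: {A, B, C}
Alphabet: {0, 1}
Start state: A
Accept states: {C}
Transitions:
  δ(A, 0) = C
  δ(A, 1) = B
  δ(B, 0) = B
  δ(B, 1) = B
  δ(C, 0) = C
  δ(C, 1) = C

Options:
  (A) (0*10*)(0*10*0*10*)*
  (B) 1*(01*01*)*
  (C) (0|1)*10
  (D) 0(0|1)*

Check each option against the DFA on short strings; one disagreement eliminates an option:
  (A) (0*10*)(0*10*0*10*)*: on '0' the DFA goes A → C and accepts (C ∈ Accept), but the regex does not match it → eliminate
  (B) 1*(01*01*)*: on ε the DFA stays in A and rejects (A ∉ Accept), but the regex matches it → eliminate
  (C) (0|1)*10: on '0' the DFA goes A → C and accepts (C ∈ Accept), but the regex does not match it → eliminate
  (D) 0(0|1)*: agrees with the DFA on every string of length ≤ 6
Only (D) is consistent with the DFA.
(D) 0(0|1)*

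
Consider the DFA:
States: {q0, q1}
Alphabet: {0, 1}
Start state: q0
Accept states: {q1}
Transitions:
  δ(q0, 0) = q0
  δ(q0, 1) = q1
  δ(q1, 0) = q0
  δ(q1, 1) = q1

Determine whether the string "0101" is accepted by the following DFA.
Processing string "0101":
  q0 --0--> q0
  q0 --1--> q1
  q1 --0--> q0
  q0 --1--> q1
Final state: q1
Accept states: {q1}
Yes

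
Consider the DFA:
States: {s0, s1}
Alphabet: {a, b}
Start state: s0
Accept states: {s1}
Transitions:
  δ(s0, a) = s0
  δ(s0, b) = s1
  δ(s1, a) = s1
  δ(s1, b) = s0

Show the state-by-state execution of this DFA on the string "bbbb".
read 'b': s0 → s1
  read 'b': s1 → s0
  read 'b': s0 → s1
  read 'b': s1 → s0
s0 -> s1 -> s0 -> s1 -> s0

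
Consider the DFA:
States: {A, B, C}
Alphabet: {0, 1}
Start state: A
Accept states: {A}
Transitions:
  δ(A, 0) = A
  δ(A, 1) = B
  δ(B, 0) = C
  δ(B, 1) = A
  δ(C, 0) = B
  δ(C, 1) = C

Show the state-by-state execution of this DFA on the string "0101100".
read '0': A → A
  read '1': A → B
  read '0': B → C
  read '1': C → C
  read '1': C → C
  read '0': C → B
  read '0': B → C
A -> A -> B -> C -> C -> C -> B -> C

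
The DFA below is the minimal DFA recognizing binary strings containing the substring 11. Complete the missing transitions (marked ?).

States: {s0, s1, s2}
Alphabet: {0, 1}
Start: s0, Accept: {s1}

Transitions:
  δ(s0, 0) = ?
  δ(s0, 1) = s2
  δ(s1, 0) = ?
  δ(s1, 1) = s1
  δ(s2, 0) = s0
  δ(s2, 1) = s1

From the language and accept set, identify what each state tracks — s0: no progress toward 11; s1: substring 11 seen; s2: one trailing 1.
Each missing δ(q, a) is the state matching the new tracked value after reading a.
δ(s0, 0) = s0; δ(s1, 0) = s1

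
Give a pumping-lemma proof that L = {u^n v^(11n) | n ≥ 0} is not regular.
Assume L is regular with pumping length p. Idea: pumping the u-block breaks the 1:11 ratio.
Choose s = u^p v^(11p) (length 12p ≥ p). By the pumping lemma, s = xyz with |xy| ≤ p, |y| > 0, so y = u^k with k ≥ 1. Then xy²z = u^(p+k) v^(11p). For this to be in L we would need 11p = 11(p+k), i.e. 11k = 0, contradicting k ≥ 1. So xy²z ∉ L.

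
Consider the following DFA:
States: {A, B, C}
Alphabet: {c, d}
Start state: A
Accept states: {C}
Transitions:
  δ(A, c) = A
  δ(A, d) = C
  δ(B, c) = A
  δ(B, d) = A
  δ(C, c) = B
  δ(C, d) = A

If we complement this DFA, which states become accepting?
Complement accept states = All states \ Original accept states
= {A, B, C} \ {C}
{A, B}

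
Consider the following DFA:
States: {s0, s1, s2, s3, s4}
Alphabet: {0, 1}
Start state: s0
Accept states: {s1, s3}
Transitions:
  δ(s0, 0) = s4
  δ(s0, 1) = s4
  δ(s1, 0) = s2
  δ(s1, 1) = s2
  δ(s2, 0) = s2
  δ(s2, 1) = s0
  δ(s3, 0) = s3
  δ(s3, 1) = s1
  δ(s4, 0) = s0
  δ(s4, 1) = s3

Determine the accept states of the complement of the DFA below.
Complement accept states = All states \ Original accept states
= {s0, s1, s2, s3, s4} \ {s1, s3}
{s0, s2, s4}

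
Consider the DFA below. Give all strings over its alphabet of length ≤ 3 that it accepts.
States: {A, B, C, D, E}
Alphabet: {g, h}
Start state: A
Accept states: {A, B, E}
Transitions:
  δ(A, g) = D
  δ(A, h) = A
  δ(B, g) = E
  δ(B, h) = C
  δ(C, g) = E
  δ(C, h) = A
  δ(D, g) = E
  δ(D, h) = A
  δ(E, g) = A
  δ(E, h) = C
ε, h, gg, gh, hh, ggg, ghh, hgg, hgh, hhh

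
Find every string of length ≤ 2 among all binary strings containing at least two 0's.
00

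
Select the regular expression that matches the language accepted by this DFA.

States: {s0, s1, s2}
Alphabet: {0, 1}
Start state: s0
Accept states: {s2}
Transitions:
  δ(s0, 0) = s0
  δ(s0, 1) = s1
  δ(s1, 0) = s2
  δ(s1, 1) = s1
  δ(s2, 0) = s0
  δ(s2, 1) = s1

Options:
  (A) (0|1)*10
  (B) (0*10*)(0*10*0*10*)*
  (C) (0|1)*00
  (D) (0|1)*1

Check each option against the DFA on short strings; one disagreement eliminates an option:
  (A) (0|1)*10: agrees with the DFA on every string of length ≤ 6
  (B) (0*10*)(0*10*0*10*)*: on '1' the DFA goes s0 → s1 and rejects (s1 ∉ Accept), but the regex matches it → eliminate
  (C) (0|1)*00: on '00' the DFA goes s0 → s0 → s0 and rejects (s0 ∉ Accept), but the regex matches it → eliminate
  (D) (0|1)*1: on '1' the DFA goes s0 → s1 and rejects (s1 ∉ Accept), but the regex matches it → eliminate
Only (A) is consistent with the DFA.
(A) (0|1)*10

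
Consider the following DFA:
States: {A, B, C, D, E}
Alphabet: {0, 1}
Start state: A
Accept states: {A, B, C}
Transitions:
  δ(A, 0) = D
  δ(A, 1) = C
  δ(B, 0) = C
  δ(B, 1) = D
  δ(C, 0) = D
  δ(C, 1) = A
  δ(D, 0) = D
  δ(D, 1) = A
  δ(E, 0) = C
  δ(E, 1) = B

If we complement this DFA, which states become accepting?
Complement accept states = All states \ Original accept states
= {A, B, C, D, E} \ {A, B, C}
{D, E}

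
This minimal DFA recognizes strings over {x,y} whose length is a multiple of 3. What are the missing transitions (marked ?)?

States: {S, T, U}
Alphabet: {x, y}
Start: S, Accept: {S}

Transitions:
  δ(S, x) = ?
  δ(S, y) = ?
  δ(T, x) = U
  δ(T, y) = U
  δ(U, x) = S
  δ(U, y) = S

From the language and accept set, identify what each state tracks — S: length ≡ 0 (mod 3); T: length ≡ 1 (mod 3); U: length ≡ 2 (mod 3).
Each missing δ(q, a) is the state matching the new tracked value after reading a.
δ(S, x) = T; δ(S, y) = T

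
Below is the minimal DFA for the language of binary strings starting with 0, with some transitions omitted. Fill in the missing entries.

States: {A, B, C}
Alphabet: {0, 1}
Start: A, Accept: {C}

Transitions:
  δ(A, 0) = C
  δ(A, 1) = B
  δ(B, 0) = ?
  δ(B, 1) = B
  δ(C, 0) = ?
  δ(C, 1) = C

From the language and accept set, identify what each state tracks — A: no input read; B: started with 1 (dead); C: started with 0.
Each missing δ(q, a) is the state matching the new tracked value after reading a.
δ(B, 0) = B; δ(C, 0) = C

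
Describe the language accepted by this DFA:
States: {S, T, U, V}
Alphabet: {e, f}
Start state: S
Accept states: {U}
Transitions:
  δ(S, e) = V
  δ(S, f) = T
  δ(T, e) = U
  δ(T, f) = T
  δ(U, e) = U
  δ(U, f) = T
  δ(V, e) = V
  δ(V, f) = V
Testing a few strings:
  'feff' → reject
  'e' → reject
  'ffe' → accept
  'fe' → accept
State roles: S=no input read; T=started with f, last symbol f; U=started with f, last symbol e; V=started with e (dead)
All strings over {e,f} that start with f and end with e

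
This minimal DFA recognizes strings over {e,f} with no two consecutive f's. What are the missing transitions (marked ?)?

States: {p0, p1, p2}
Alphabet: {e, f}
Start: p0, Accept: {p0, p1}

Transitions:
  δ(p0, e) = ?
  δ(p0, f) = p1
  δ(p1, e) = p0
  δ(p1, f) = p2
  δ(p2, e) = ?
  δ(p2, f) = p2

From the language and accept set, identify what each state tracks — p0: last symbol not f (ok); p1: last symbol f (ok); p2: saw ff (dead).
Each missing δ(q, a) is the state matching the new tracked value after reading a.
δ(p0, e) = p0; δ(p2, e) = p2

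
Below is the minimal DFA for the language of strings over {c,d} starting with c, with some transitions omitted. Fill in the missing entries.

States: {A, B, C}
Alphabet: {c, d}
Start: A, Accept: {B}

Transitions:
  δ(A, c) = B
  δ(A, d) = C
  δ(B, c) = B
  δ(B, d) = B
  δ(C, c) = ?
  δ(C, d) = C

From the language and accept set, identify what each state tracks — A: no input read; B: started with c; C: started with d (dead).
Each missing δ(q, a) is the state matching the new tracked value after reading a.
δ(C, c) = C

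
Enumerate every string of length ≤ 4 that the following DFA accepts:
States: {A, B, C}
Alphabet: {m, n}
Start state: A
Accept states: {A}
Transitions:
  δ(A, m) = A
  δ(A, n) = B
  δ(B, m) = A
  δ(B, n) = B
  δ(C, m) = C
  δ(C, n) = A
ε, m, mm, nm, mmm, mnm, nmm, nnm, mmmm, mmnm, mnmm, mnnm, nmmm, nmnm, nnmm, nnnm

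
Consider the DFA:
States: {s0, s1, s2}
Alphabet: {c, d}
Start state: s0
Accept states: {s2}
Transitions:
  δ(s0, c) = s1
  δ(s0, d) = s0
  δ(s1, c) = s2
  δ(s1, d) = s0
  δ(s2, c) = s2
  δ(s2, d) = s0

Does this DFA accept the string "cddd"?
Processing string "cddd":
  s0 --c--> s1
  s1 --d--> s0
  s0 --d--> s0
  s0 --d--> s0
Final state: s0
Accept states: {s2}
No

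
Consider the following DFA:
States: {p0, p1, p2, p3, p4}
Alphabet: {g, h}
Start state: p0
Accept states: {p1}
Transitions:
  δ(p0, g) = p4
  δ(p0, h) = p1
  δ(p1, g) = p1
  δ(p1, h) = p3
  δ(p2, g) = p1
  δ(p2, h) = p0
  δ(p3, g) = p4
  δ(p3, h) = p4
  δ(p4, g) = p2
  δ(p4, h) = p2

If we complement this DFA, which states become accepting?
Complement accept states = All states \ Original accept states
= {p0, p1, p2, p3, p4} \ {p1}
{p0, p2, p3, p4}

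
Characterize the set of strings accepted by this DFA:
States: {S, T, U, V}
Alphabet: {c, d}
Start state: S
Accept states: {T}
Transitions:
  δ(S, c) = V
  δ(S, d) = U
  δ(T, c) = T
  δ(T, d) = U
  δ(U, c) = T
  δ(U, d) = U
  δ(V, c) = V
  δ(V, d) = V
Testing a few strings:
  'dcd' → reject
  'd' → reject
  'cd' → reject
  'ccc' → reject
State roles: S=no input read; T=started with d, last symbol c; U=started with d, last symbol d; V=started with c (dead)
All strings over {c,d} that start with d and end with c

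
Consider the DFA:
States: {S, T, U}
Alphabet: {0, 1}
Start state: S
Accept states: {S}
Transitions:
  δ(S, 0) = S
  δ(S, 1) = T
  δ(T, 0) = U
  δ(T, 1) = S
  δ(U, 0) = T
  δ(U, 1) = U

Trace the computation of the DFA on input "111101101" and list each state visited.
read '1': S → T
  read '1': T → S
  read '1': S → T
  read '1': T → S
  read '0': S → S
  read '1': S → T
  read '1': T → S
  read '0': S → S
  read '1': S → T
S -> T -> S -> T -> S -> S -> T -> S -> S -> T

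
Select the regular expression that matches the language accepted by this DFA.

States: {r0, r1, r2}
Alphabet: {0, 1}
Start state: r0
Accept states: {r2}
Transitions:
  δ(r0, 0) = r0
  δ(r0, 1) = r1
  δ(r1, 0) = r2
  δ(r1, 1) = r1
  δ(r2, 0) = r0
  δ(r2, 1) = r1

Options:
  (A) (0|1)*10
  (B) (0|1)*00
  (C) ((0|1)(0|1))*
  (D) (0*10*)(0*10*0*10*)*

Check each option against the DFA on short strings; one disagreement eliminates an option:
  (A) (0|1)*10: agrees with the DFA on every string of length ≤ 6
  (B) (0|1)*00: on '00' the DFA goes r0 → r0 → r0 and rejects (r0 ∉ Accept), but the regex matches it → eliminate
  (C) ((0|1)(0|1))*: on ε the DFA stays in r0 and rejects (r0 ∉ Accept), but the regex matches it → eliminate
  (D) (0*10*)(0*10*0*10*)*: on '1' the DFA goes r0 → r1 and rejects (r1 ∉ Accept), but the regex matches it → eliminate
Only (A) is consistent with the DFA.
(A) (0|1)*10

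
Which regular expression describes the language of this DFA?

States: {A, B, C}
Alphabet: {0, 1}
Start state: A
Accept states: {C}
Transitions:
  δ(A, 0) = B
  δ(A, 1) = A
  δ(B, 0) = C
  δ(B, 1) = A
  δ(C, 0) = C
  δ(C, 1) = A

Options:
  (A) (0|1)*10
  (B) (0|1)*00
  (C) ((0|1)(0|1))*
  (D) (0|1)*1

Check each option against the DFA on short strings; one disagreement eliminates an option:
  (A) (0|1)*10: on '00' the DFA goes A → B → C and accepts (C ∈ Accept), but the regex does not match it → eliminate
  (B) (0|1)*00: agrees with the DFA on every string of length ≤ 6
  (C) ((0|1)(0|1))*: on ε the DFA stays in A and rejects (A ∉ Accept), but the regex matches it → eliminate
  (D) (0|1)*1: on '1' the DFA goes A → A and rejects (A ∉ Accept), but the regex matches it → eliminate
Only (B) is consistent with the DFA.
(B) (0|1)*00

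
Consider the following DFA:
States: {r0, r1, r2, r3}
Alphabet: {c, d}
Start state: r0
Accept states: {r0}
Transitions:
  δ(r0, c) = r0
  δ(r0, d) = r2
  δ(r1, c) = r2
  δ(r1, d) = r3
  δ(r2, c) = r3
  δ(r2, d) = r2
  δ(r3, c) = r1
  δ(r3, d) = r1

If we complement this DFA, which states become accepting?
Complement accept states = All states \ Original accept states
= {r0, r1, r2, r3} \ {r0}
{r1, r2, r3}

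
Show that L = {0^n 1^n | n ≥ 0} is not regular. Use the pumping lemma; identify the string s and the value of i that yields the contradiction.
Assume L is regular with pumping length p. Idea: pumping the 0-block changes the count balance.
Choose s = 0^p 1^p (length 2p ≥ p). By the pumping lemma, s = xyz with |xy| ≤ p, |y| > 0. So y = 0^k for some k > 0 (since xy is entirely within the 0's). Pumping gives xy²z = 0^(p+k) 1^p, which is not in L since p+k ≠ p.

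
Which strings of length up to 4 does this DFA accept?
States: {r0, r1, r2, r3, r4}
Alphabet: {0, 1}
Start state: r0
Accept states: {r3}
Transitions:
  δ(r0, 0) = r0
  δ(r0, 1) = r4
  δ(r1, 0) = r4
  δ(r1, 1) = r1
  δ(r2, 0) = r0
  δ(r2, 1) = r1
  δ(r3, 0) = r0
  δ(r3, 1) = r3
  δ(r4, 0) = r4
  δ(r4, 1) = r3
11, 011, 101, 111, 0011, 0101, 0111, 1001, 1011, 1111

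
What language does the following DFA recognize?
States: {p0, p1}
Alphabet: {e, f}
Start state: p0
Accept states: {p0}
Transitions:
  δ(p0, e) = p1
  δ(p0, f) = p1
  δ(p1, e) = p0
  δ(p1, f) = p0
Testing a few strings:
  'fee' → reject
  'eee' → reject
  'e' → reject
  'fe' → accept
State roles: p0=even length so far; p1=odd length so far
All strings over {e,f} of even length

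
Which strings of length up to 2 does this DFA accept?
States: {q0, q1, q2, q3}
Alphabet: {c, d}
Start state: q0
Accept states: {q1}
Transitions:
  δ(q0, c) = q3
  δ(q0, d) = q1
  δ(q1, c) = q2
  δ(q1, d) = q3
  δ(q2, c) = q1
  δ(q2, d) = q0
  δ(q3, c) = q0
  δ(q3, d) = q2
d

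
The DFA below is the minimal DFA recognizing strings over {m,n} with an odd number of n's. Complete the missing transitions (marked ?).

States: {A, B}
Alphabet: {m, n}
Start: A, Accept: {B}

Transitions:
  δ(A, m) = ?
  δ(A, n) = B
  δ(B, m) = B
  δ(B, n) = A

From the language and accept set, identify what each state tracks — A: even number of n's so far; B: odd number of n's so far.
Each missing δ(q, a) is the state matching the new tracked value after reading a.
δ(A, m) = A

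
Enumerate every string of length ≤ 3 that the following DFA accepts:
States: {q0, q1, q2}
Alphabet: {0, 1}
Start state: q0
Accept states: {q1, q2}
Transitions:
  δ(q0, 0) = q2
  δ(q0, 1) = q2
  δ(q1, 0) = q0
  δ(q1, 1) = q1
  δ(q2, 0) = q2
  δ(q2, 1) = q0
0, 1, 00, 10, 000, 010, 011, 100, 110, 111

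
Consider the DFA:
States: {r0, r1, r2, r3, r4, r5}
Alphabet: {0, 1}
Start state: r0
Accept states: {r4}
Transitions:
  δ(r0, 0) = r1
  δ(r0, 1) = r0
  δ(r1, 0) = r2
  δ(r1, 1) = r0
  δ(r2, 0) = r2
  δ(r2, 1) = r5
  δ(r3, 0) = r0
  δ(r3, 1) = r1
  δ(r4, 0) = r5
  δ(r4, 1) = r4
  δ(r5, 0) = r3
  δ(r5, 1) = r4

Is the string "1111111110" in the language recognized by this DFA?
Processing string "1111111110":
  r0 --1--> r0
  r0 --1--> r0
  r0 --1--> r0
  r0 --1--> r0
  r0 --1--> r0
  r0 --1--> r0
  r0 --1--> r0
  r0 --1--> r0
  r0 --1--> r0
  r0 --0--> r1
Final state: r1
Accept states: {r4}
No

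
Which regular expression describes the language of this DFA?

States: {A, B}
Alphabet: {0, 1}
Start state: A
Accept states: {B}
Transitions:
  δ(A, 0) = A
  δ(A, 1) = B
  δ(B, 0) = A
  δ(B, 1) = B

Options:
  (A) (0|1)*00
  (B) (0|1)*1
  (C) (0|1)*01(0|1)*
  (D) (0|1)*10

Check each option against the DFA on short strings; one disagreement eliminates an option:
  (A) (0|1)*00: on '1' the DFA goes A → B and accepts (B ∈ Accept), but the regex does not match it → eliminate
  (B) (0|1)*1: agrees with the DFA on every string of length ≤ 6
  (C) (0|1)*01(0|1)*: on '1' the DFA goes A → B and accepts (B ∈ Accept), but the regex does not match it → eliminate
  (D) (0|1)*10: on '1' the DFA goes A → B and accepts (B ∈ Accept), but the regex does not match it → eliminate
Only (B) is consistent with the DFA.
(B) (0|1)*1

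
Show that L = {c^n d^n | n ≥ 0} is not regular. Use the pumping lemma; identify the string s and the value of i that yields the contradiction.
Assume L is regular with pumping length p. Idea: pumping the c-block changes the count balance.
Choose s = c^p d^p (length 2p ≥ p). By the pumping lemma, s = xyz with |xy| ≤ p, |y| > 0. So y = c^k for some k > 0 (since xy is entirely within the c's). Pumping gives xy²z = c^(p+k) d^p, which is not in L since p+k ≠ p.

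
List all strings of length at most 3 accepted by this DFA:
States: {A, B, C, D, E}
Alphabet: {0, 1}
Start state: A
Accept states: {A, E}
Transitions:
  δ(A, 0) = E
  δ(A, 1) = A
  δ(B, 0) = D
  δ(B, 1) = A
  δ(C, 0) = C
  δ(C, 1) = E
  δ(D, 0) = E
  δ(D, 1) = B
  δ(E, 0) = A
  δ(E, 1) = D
ε, 0, 1, 00, 10, 11, 000, 001, 010, 100, 110, 111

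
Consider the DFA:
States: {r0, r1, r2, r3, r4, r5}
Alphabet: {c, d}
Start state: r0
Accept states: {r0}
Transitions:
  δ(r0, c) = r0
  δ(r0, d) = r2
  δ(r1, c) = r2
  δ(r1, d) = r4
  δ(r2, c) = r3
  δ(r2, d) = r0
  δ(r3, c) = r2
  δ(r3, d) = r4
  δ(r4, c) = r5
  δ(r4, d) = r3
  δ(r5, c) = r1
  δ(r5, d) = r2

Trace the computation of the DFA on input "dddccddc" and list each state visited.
read 'd': r0 → r2
  read 'd': r2 → r0
  read 'd': r0 → r2
  read 'c': r2 → r3
  read 'c': r3 → r2
  read 'd': r2 → r0
  read 'd': r0 → r2
  read 'c': r2 → r3
r0 -> r2 -> r0 -> r2 -> r3 -> r2 -> r0 -> r2 -> r3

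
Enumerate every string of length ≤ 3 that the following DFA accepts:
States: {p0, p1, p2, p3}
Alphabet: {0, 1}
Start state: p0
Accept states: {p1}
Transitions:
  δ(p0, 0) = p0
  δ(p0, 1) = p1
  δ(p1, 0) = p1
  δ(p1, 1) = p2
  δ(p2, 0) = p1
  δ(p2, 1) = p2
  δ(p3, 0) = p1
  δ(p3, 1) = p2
1, 01, 10, 001, 010, 100, 110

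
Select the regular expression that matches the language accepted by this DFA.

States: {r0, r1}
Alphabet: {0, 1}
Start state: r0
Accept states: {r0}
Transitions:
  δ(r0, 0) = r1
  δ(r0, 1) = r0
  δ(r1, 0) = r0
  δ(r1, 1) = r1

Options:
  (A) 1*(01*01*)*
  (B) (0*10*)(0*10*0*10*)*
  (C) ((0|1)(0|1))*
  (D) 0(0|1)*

Check each option against the DFA on short strings; one disagreement eliminates an option:
  (A) 1*(01*01*)*: agrees with the DFA on every string of length ≤ 6
  (B) (0*10*)(0*10*0*10*)*: on ε the DFA stays in r0 and accepts (r0 ∈ Accept), but the regex does not match it → eliminate
  (C) ((0|1)(0|1))*: on '1' the DFA goes r0 → r0 and accepts (r0 ∈ Accept), but the regex does not match it → eliminate
  (D) 0(0|1)*: on ε the DFA stays in r0 and accepts (r0 ∈ Accept), but the regex does not match it → eliminate
Only (A) is consistent with the DFA.
(A) 1*(01*01*)*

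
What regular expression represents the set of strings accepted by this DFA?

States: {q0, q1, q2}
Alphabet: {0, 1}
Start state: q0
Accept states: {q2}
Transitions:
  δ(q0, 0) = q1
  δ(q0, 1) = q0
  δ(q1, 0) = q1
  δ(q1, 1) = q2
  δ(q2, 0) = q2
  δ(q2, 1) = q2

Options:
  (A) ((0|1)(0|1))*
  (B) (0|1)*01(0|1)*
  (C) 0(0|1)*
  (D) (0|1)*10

Check each option against the DFA on short strings; one disagreement eliminates an option:
  (A) ((0|1)(0|1))*: on ε the DFA stays in q0 and rejects (q0 ∉ Accept), but the regex matches it → eliminate
  (B) (0|1)*01(0|1)*: agrees with the DFA on every string of length ≤ 6
  (C) 0(0|1)*: on '0' the DFA goes q0 → q1 and rejects (q1 ∉ Accept), but the regex matches it → eliminate
  (D) (0|1)*10: on '01' the DFA goes q0 → q1 → q2 and accepts (q2 ∈ Accept), but the regex does not match it → eliminate
Only (B) is consistent with the DFA.
(B) (0|1)*01(0|1)*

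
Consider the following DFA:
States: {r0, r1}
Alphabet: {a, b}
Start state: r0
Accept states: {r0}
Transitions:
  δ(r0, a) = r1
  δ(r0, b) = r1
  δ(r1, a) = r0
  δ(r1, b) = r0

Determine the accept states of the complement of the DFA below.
Complement accept states = All states \ Original accept states
= {r0, r1} \ {r0}
{r1}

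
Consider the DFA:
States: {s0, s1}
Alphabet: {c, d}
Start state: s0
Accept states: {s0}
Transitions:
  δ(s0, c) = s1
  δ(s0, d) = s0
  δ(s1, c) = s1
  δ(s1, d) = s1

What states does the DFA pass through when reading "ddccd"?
read 'd': s0 → s0
  read 'd': s0 → s0
  read 'c': s0 → s1
  read 'c': s1 → s1
  read 'd': s1 → s1
s0 -> s0 -> s0 -> s1 -> s1 -> s1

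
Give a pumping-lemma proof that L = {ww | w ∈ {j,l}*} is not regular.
Assume L is regular with pumping length p. Idea: pumping the leading j-block breaks the equality of the two halves.
Choose s = j^p l j^p l ∈ L (with w = j^p l). |s| = 2p+2 ≥ p. By the pumping lemma, s = xyz with |xy| ≤ p, |y| > 0, so y = j^k with k ≥ 1, in the first j-block. Then xy²z = j^(p+k) l j^p l, of length 2p+2+k. If k is odd this length is odd, so it cannot be of the form ww. If k is even, each half has length p+1+k/2 ≤ p+k, so the first half lies entirely inside the leading j-block and contains no l, while the second half ends in l; the halves differ. Either way xy²z ∉ L.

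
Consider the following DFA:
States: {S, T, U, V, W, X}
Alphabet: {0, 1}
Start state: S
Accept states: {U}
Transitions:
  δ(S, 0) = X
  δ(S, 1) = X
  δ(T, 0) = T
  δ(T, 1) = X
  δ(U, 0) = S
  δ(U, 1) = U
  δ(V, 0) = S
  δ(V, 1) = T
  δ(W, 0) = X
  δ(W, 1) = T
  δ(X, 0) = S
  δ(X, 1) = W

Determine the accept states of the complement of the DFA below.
Complement accept states = All states \ Original accept states
= {S, T, U, V, W, X} \ {U}
{S, T, V, W, X}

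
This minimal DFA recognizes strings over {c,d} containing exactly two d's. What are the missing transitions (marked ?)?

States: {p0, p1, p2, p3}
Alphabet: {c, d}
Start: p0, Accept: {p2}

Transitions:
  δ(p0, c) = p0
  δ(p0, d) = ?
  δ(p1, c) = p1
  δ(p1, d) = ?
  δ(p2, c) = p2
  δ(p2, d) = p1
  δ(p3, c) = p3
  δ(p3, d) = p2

From the language and accept set, identify what each state tracks — p0: zero d's; p1: ≥ three d's (dead); p2: two d's; p3: one d.
Each missing δ(q, a) is the state matching the new tracked value after reading a.
δ(p0, d) = p3; δ(p1, d) = p1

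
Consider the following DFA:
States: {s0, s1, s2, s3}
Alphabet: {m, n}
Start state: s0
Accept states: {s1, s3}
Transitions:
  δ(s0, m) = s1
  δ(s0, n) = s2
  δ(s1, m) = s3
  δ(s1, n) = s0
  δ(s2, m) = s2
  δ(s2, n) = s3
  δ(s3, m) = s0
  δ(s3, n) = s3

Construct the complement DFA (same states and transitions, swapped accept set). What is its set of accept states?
Complement accept states = All states \ Original accept states
= {s0, s1, s2, s3} \ {s1, s3}
{s0, s2}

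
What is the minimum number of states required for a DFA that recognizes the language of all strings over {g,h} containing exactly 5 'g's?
By Myhill–Nerode, count the distinguishable equivalence classes: 7 classes — having seen 0, 1, …, 5, or >5 copies of 'g'; the count-5 class is the only accepting one and >5 is dead.
7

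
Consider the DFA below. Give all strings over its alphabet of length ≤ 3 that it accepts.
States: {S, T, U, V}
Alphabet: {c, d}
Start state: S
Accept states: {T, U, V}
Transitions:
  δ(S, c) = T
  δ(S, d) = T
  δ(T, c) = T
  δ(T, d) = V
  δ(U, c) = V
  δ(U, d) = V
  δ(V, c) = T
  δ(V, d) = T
c, d, cc, cd, dc, dd, ccc, ccd, cdc, cdd, dcc, dcd, ddc, ddd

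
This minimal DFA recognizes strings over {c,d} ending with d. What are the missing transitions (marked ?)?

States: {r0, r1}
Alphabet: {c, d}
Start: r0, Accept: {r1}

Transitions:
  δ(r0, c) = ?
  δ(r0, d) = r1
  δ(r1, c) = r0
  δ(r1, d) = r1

From the language and accept set, identify what each state tracks — r0: last symbol not d; r1: last symbol is d.
Each missing δ(q, a) is the state matching the new tracked value after reading a.
δ(r0, c) = r0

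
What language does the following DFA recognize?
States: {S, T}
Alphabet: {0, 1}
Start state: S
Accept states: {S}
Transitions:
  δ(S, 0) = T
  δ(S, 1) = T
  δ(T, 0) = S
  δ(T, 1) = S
Testing a few strings:
  '1' → reject
  '100' → reject
  '10' → accept
  '010' → reject
State roles: S=even length so far; T=odd length so far
All binary strings of even length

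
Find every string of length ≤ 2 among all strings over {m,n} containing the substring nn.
nn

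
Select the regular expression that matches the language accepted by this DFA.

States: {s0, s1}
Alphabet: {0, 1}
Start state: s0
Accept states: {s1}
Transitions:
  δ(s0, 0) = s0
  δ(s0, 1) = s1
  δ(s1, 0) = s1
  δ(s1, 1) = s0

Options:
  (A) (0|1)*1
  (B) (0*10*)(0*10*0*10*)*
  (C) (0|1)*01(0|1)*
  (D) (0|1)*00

Check each option against the DFA on short strings; one disagreement eliminates an option:
  (A) (0|1)*1: on '10' the DFA goes s0 → s1 → s1 and accepts (s1 ∈ Accept), but the regex does not match it → eliminate
  (B) (0*10*)(0*10*0*10*)*: agrees with the DFA on every string of length ≤ 6
  (C) (0|1)*01(0|1)*: on '1' the DFA goes s0 → s1 and accepts (s1 ∈ Accept), but the regex does not match it → eliminate
  (D) (0|1)*00: on '1' the DFA goes s0 → s1 and accepts (s1 ∈ Accept), but the regex does not match it → eliminate
Only (B) is consistent with the DFA.
(B) (0*10*)(0*10*0*10*)*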